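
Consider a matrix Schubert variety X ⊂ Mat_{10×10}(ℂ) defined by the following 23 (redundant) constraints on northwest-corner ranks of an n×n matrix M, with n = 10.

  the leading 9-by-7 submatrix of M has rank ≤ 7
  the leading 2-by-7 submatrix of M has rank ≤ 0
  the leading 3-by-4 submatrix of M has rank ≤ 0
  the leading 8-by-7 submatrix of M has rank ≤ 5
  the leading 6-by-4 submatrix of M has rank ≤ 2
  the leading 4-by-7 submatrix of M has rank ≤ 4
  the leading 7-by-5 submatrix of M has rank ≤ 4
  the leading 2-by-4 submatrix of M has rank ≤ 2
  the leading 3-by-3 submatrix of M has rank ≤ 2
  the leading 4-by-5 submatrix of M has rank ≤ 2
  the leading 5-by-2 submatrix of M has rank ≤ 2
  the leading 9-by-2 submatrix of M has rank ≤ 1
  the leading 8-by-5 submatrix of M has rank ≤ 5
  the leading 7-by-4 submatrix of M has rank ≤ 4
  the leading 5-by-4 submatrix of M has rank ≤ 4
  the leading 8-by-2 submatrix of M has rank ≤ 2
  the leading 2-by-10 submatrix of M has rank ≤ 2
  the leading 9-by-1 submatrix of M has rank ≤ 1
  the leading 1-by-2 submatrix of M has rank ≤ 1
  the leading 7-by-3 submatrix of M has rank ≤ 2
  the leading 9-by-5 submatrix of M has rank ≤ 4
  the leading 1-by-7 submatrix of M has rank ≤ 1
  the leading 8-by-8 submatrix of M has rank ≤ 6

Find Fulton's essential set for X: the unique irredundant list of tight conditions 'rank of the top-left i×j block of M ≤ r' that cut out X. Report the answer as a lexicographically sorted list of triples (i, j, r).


Propagating the 23 rank bounds to every northwest block:

  row 1: 0, 0, 0, 0, 0, 0, 0, 1, 1, 1
  row 2: 0, 0, 0, 0, 0, 0, 0, 1, 2, 2
  row 3: 0, 0, 0, 0, 1, 1, 1, 2, 3, 3
  row 4: 1, 1, 1, 1, 2, 2, 2, 3, 4, 4
  row 5: 1, 1, 2, 2, 3, 3, 3, 4, 5, 5
  row 6: 1, 1, 2, 2, 3, 4, 4, 5, 6, 6
  row 7: 1, 1, 2, 3, 4, 5, 5, 6, 7, 7
  row 8: 1, 1, 2, 3, 4, 5, 5, 6, 7, 8
  row 9: 1, 1, 2, 3, 4, 5, 6, 7, 8, 9
  row 10: 1, 2, 3, 4, 5, 6, 7, 8, 9, 10

giving w = (8, 9, 5, 1, 3, 6, 4, 10, 7, 2) via Δ²R.

Rothe diagram D(w) (25 cells), 5 SE-corners (essential conditions):

[(2, 7, 0), (3, 4, 0), (6, 4, 2), (8, 7, 5), (9, 2, 1)]


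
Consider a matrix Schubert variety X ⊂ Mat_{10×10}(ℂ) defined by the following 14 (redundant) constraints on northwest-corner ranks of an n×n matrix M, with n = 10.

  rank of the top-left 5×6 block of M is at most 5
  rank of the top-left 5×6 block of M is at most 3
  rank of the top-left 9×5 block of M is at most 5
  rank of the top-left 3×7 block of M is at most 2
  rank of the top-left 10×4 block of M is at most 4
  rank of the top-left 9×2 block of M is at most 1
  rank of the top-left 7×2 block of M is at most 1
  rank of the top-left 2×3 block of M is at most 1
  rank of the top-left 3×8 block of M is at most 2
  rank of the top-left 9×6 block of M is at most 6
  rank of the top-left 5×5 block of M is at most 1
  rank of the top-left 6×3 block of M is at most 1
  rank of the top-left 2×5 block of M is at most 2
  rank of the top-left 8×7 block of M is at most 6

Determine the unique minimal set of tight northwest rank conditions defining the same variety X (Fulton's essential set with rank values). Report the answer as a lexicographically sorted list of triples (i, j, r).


Reconstructing r_w from the 14 given conditions:

  1  1  1  1  1  1  1  1  1  1
  1  1  1  1  1  2  2  2  2  2
  1  1  1  1  1  2  2  2  3  3
  1  1  1  1  1  2  3  3  4  4
  1  1  1  1  1  2  3  4  5  5
  1  1  1  2  2  3  4  5  6  6
  1  1  2  3  3  4  5  6  7  7
  1  1  2  3  4  5  6  7  8  8
  1  1  2  3  4  5  6  7  8  9
  1  2  3  4  5  6  7  8  9  10

second differences of R give the permutation w = (1, 6, 9, 7, 8, 4, 3, 5, 10, 2).

Fulton essential set (4 of the 23 Rothe cells):

[(3, 8, 2), (5, 5, 1), (6, 3, 1), (9, 2, 1)]


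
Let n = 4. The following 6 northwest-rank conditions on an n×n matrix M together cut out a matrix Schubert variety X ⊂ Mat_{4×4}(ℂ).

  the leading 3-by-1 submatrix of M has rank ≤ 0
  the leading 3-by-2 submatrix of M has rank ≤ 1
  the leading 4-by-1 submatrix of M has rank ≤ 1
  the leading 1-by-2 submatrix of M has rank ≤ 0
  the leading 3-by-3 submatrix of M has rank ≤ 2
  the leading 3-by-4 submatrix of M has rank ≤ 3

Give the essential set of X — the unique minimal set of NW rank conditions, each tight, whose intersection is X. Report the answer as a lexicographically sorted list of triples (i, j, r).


Propagating the 6 rank bounds to every northwest block:

  R[1]: 0 | 0 | 1 | 1
  R[2]: 0 | 1 | 2 | 2
  R[3]: 0 | 1 | 2 | 3
  R[4]: 1 | 2 | 3 | 4

so w = (3, 2, 4, 1).

Rothe diagram D(w) (4 cells), 2 SE-corners (essential conditions):

[(1, 2, 0), (3, 1, 0)]


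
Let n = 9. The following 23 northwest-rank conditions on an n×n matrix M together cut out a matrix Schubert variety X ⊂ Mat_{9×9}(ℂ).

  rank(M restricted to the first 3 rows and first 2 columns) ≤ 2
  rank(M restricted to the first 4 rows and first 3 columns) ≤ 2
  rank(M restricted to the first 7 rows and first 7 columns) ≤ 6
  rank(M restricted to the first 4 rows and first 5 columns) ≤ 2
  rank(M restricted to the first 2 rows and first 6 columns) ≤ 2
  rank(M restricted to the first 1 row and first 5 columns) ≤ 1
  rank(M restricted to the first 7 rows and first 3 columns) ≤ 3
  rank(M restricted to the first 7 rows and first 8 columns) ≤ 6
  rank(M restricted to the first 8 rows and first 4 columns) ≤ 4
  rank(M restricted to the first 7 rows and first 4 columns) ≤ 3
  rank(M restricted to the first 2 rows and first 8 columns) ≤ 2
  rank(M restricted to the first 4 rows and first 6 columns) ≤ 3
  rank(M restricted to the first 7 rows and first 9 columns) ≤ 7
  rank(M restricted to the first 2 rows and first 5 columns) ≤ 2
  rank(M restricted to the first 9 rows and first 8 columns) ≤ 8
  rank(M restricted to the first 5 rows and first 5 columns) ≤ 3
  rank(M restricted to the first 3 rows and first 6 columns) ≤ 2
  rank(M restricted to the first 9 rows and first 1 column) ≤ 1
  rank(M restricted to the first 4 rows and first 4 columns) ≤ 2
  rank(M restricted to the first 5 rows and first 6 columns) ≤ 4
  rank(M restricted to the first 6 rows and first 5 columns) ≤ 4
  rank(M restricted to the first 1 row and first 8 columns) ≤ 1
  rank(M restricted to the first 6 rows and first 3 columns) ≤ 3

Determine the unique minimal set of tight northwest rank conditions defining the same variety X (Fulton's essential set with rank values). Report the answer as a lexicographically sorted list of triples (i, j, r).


Rank table r_w(9×9) implied by the 23 constraints:

  i=1: 1 1 1 1 1 1 1 1 1
  i=2: 1 2 2 2 2 2 2 2 2
  i=3: 1 2 2 2 2 2 3 3 3
  i=4: 1 2 2 2 2 3 4 4 4
  i=5: 1 2 3 3 3 4 5 5 5
  i=6: 1 2 3 3 4 5 6 6 6
  i=7: 1 2 3 3 4 5 6 6 7
  i=8: 1 2 3 4 5 6 7 7 8
  i=9: 1 2 3 4 5 6 7 8 9

so w = (1, 2, 7, 6, 3, 5, 9, 4, 8).

4 SE-corners of the 10-cell Rothe diagram give Ess(w):

[(3, 6, 2), (4, 5, 2), (7, 4, 3), (7, 8, 6)]


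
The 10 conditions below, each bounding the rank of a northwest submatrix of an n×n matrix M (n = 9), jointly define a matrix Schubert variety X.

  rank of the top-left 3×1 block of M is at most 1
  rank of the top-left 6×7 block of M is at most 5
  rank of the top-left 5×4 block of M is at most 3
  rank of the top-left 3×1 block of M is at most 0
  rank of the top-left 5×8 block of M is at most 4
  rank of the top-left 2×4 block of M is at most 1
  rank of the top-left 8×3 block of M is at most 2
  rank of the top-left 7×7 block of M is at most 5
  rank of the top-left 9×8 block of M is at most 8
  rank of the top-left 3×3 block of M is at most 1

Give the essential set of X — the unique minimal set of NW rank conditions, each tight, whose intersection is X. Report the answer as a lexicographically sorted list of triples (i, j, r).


The tightest implied rank at each (i,j), from the 10 conditions:

  i=1: 0 | 1 | 1 | 1 | 1 | 1 | 1 | 1 | 1
  i=2: 0 | 1 | 1 | 1 | 2 | 2 | 2 | 2 | 2
  i=3: 0 | 1 | 1 | 2 | 3 | 3 | 3 | 3 | 3
  i=4: 1 | 2 | 2 | 3 | 4 | 4 | 4 | 4 | 4
  i=5: 1 | 2 | 2 | 3 | 4 | 4 | 4 | 4 | 5
  i=6: 1 | 2 | 2 | 3 | 4 | 5 | 5 | 5 | 6
  i=7: 1 | 2 | 2 | 3 | 4 | 5 | 5 | 6 | 7
  i=8: 1 | 2 | 2 | 3 | 4 | 5 | 6 | 7 | 8
  i=9: 1 | 2 | 3 | 4 | 5 | 6 | 7 | 8 | 9

second differences of R give the permutation w = (2, 5, 4, 1, 9, 6, 8, 7, 3).

Fulton essential set (6 of the 14 Rothe cells):

[(2, 4, 1), (3, 1, 0), (3, 3, 1), (5, 8, 4), (7, 7, 5), (8, 3, 2)]


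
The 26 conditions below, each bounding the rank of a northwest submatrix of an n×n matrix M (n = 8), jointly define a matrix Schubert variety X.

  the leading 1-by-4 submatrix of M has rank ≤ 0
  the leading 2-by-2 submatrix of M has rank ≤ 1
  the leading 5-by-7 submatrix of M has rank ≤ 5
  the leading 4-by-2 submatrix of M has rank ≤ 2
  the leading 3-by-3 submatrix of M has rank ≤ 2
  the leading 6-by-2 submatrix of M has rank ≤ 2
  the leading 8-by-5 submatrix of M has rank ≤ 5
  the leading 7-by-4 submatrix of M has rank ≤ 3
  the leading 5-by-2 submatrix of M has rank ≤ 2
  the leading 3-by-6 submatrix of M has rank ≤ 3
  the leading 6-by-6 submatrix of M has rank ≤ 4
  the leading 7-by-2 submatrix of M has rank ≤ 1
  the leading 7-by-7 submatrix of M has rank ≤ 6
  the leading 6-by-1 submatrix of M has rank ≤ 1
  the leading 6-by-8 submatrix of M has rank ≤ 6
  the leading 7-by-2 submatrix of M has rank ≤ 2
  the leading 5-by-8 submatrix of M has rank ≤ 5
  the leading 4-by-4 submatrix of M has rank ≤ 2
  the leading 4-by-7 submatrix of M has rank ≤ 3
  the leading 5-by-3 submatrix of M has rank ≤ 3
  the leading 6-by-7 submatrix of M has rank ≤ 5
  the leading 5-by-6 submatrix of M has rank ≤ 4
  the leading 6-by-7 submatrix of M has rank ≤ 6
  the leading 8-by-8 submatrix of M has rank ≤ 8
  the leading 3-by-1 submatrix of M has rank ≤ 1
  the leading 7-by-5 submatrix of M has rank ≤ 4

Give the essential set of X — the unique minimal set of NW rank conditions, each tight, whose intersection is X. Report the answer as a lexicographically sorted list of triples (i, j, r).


Recovering R(i,j) via the rank-extension bound from the 26 conditions:

  0  0  0  0  1  1  1  1
  1  1  1  1  2  2  2  2
  1  1  2  2  3  3  3  3
  1  1  2  2  3  3  3  4
  1  1  2  3  4  4  4  5
  1  1  2  3  4  4  5  6
  1  1  2  3  4  5  6  7
  1  2  3  4  5  6  7  8

the unique w with this rank table is (5, 1, 3, 8, 4, 7, 6, 2).

ℓ(w)=13; the 5 essential cells (i,j,r):

[(1, 4, 0), (4, 4, 2), (4, 7, 3), (6, 6, 4), (7, 2, 1)]


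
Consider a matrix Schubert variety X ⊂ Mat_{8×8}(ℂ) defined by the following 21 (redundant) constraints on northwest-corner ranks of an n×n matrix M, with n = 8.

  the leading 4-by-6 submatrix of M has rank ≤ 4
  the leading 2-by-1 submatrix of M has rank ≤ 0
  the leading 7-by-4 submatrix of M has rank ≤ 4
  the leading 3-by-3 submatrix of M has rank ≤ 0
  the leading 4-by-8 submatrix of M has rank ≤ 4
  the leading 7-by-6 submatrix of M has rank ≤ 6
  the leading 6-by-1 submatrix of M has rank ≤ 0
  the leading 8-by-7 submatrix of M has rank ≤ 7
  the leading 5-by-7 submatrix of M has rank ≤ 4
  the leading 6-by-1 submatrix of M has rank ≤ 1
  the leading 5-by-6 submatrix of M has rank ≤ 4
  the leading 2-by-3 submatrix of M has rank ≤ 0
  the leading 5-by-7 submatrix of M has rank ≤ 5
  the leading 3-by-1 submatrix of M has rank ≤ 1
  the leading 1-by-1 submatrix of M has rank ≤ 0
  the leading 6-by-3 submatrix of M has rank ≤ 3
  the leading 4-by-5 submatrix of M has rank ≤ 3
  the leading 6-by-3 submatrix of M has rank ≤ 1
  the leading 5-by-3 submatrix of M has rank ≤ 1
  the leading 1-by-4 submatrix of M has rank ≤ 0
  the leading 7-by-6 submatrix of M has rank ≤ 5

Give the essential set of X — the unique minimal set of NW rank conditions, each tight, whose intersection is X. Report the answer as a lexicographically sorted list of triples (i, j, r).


Recovering R(i,j) via the rank-extension bound from the 21 conditions:

  i=1: 0 0 0 0 1 1 1 1
  i=2: 0 0 0 1 2 2 2 2
  i=3: 0 0 0 1 2 3 3 3
  i=4: 0 1 1 2 3 4 4 4
  i=5: 0 1 1 2 3 4 4 5
  i=6: 0 1 1 2 3 4 5 6
  i=7: 1 2 2 3 4 5 6 7
  i=8: 1 2 3 4 5 6 7 8

giving w = (5, 4, 6, 2, 8, 7, 1, 3) via Δ²R.

Rothe diagram D(w) (16 cells), 5 SE-corners (essential conditions):

[(1, 4, 0), (3, 3, 0), (5, 7, 4), (6, 1, 0), (6, 3, 1)]


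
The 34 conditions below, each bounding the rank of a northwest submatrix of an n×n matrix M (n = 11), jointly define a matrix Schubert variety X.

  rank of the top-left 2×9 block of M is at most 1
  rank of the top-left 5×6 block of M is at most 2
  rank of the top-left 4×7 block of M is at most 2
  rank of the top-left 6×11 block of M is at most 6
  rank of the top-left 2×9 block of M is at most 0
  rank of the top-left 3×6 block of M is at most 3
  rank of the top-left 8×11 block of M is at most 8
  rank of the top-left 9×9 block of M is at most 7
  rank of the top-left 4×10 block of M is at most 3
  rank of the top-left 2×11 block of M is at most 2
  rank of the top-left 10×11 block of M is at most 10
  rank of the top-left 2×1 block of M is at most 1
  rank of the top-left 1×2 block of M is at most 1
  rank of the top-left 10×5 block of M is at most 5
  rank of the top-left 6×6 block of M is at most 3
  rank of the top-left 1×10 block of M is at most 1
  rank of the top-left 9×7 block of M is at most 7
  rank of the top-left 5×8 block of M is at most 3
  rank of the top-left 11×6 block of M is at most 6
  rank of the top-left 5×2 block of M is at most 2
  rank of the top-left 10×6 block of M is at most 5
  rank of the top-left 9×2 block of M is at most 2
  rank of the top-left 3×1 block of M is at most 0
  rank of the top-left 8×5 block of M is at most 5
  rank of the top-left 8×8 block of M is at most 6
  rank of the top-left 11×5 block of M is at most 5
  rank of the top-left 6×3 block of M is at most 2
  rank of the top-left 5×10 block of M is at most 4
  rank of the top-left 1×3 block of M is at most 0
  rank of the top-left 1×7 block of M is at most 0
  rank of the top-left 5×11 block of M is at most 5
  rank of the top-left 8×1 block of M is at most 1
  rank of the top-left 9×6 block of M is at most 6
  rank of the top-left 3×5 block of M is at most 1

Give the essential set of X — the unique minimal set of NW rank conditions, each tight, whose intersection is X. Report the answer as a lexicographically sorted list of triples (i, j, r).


Rank table r_w(11×11) implied by the 34 constraints:

  R[1]: 0 0 0 0 0 0 0 0 0 1 1
  R[2]: 0 0 0 0 0 0 0 0 0 1 2
  R[3]: 0 1 1 1 1 1 1 1 1 2 3
  R[4]: 1 2 2 2 2 2 2 2 2 3 4
  R[5]: 1 2 2 2 2 2 3 3 3 4 5
  R[6]: 1 2 2 3 3 3 4 4 4 5 6
  R[7]: 1 2 3 4 4 4 5 5 5 6 7
  R[8]: 1 2 3 4 5 5 6 6 6 7 8
  R[9]: 1 2 3 4 5 5 6 7 7 8 9
  R[10]: 1 2 3 4 5 5 6 7 8 9 10
  R[11]: 1 2 3 4 5 6 7 8 9 10 11

reading off 1-entries of Δ²R: w = (10, 11, 2, 1, 7, 4, 3, 5, 8, 9, 6).

|D(w)|=26, |Ess(w)|=5:

[(2, 9, 0), (3, 1, 0), (5, 6, 2), (6, 3, 2), (10, 6, 5)]


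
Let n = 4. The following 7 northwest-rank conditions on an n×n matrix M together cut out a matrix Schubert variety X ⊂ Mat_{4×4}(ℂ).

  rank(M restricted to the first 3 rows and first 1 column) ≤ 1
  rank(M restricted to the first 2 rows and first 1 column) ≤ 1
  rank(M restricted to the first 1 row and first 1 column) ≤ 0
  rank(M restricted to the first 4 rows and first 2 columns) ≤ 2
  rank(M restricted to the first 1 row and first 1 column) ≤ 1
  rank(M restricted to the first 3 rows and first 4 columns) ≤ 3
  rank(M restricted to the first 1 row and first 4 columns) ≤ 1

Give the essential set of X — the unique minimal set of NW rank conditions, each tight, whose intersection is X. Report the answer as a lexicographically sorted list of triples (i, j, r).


Computing R[i][j] = min implied NW-rank bound (n=4, 7 conditions):

  0 1 1 1
  1 2 2 2
  1 2 3 3
  1 2 3 4

reading off 1-entries of Δ²R: w = (2, 1, 3, 4).

ℓ(w)=1; the 1 essential cell (i,j,r):

[(1, 1, 0)]


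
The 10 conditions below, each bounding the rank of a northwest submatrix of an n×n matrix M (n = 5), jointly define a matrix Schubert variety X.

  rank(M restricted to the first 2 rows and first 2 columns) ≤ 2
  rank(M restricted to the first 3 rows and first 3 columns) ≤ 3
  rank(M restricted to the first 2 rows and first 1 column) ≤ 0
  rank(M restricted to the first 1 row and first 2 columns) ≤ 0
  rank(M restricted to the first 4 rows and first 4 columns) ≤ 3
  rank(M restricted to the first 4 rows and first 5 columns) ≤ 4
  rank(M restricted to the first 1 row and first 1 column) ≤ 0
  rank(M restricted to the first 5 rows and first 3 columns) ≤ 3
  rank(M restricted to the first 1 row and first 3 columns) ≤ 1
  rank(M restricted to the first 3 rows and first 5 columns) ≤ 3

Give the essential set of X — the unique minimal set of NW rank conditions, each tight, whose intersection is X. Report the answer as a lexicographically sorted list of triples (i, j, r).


Computing R[i][j] = min implied NW-rank bound (n=5, 10 conditions):

  row 1: 0  0  1  1  1
  row 2: 0  1  2  2  2
  row 3: 1  2  3  3  3
  row 4: 1  2  3  3  4
  row 5: 1  2  3  4  5

so w = (3, 2, 1, 5, 4).

Fulton essential set (3 of the 4 Rothe cells):

[(1, 2, 0), (2, 1, 0), (4, 4, 3)]


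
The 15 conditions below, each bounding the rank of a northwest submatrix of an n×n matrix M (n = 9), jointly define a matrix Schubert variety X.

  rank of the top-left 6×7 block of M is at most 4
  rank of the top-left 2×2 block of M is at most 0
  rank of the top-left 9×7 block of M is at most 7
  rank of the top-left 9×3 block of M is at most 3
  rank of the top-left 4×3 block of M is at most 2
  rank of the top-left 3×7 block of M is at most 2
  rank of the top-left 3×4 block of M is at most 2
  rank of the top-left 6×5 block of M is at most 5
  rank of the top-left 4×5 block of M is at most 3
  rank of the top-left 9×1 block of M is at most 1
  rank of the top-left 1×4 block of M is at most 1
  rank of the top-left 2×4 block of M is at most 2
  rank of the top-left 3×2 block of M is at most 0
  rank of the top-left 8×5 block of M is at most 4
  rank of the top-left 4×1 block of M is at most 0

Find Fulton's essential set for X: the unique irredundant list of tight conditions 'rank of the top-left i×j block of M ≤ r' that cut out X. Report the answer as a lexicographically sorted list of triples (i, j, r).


Recovering R(i,j) via the rank-extension bound from the 15 conditions:

  i=1: 0 | 0 | 1 | 1 | 1 | 1 | 1 | 1 | 1
  i=2: 0 | 0 | 1 | 2 | 2 | 2 | 2 | 2 | 2
  i=3: 0 | 0 | 1 | 2 | 2 | 2 | 2 | 3 | 3
  i=4: 0 | 1 | 2 | 3 | 3 | 3 | 3 | 4 | 4
  i=5: 1 | 2 | 3 | 4 | 4 | 4 | 4 | 5 | 5
  i=6: 1 | 2 | 3 | 4 | 4 | 4 | 4 | 5 | 6
  i=7: 1 | 2 | 3 | 4 | 4 | 5 | 5 | 6 | 7
  i=8: 1 | 2 | 3 | 4 | 4 | 5 | 6 | 7 | 8
  i=9: 1 | 2 | 3 | 4 | 5 | 6 | 7 | 8 | 9

hence w(1..9) = (3, 4, 8, 2, 1, 9, 6, 7, 5).

D(w) has 15 cells with 5 SE-corners; essential set:

[(3, 2, 0), (3, 7, 2), (4, 1, 0), (6, 7, 4), (8, 5, 4)]


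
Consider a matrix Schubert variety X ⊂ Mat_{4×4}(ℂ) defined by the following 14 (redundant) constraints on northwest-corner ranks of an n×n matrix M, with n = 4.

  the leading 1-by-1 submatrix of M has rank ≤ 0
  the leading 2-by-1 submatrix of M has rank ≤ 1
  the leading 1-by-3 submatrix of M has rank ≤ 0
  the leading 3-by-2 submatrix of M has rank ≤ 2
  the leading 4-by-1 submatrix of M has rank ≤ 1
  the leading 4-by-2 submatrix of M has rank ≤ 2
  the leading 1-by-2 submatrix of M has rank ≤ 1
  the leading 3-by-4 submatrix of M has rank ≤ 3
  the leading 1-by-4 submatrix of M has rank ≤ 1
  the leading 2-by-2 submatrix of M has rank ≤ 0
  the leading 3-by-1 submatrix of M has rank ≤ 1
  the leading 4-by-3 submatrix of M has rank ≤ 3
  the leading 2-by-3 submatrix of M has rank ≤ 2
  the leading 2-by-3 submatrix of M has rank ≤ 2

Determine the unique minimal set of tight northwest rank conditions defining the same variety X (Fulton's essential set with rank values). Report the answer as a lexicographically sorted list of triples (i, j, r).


Reconstructing r_w from the 14 given conditions:

  row 1: 0 | 0 | 0 | 1
  row 2: 0 | 0 | 1 | 2
  row 3: 1 | 1 | 2 | 3
  row 4: 1 | 2 | 3 | 4

hence w(1..4) = (4, 3, 1, 2).

D(w) has 5 cells with 2 SE-corners; essential set:

[(1, 3, 0), (2, 2, 0)]


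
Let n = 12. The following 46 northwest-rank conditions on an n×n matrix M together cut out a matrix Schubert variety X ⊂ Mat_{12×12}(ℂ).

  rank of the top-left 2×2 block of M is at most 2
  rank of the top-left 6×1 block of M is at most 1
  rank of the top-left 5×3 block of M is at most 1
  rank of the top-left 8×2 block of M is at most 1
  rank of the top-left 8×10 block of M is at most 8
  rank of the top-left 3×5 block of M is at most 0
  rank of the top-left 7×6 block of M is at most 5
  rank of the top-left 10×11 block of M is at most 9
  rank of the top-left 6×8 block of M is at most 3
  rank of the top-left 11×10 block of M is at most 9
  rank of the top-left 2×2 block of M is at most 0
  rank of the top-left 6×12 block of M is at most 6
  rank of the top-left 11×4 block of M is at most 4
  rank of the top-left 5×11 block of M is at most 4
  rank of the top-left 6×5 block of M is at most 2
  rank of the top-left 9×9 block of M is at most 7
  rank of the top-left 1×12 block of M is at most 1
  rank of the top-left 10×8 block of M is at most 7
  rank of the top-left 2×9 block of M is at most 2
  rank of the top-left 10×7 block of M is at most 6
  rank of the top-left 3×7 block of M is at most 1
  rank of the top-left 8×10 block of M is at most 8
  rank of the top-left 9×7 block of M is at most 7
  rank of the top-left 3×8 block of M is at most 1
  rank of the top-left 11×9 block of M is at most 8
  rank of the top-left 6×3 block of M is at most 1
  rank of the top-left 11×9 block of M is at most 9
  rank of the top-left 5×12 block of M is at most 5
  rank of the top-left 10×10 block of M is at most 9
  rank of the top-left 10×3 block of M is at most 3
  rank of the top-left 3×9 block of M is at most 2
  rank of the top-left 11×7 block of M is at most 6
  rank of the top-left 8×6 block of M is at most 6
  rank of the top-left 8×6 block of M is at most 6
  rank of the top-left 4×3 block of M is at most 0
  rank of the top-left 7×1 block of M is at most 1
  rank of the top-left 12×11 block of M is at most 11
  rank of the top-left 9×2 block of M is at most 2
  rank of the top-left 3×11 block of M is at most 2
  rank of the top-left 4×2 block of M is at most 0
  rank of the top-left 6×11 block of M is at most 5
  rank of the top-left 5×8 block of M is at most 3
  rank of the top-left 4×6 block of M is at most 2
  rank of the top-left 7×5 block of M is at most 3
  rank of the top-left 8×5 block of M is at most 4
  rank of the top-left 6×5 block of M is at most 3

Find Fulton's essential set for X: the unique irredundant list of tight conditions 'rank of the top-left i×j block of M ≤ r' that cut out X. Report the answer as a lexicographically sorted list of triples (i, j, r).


Computing R[i][j] = min implied NW-rank bound (n=12, 46 conditions):

  0 | 0 | 0 | 0 | 0 | 1 | 1 | 1 | 1 | 1 | 1 | 1
  0 | 0 | 0 | 0 | 0 | 1 | 1 | 1 | 2 | 2 | 2 | 2
  0 | 0 | 0 | 0 | 0 | 1 | 1 | 1 | 2 | 2 | 2 | 3
  0 | 0 | 0 | 1 | 1 | 2 | 2 | 2 | 3 | 3 | 3 | 4
  1 | 1 | 1 | 2 | 2 | 3 | 3 | 3 | 4 | 4 | 4 | 5
  1 | 1 | 1 | 2 | 2 | 3 | 3 | 3 | 4 | 5 | 5 | 6
  1 | 1 | 2 | 3 | 3 | 4 | 4 | 4 | 5 | 6 | 6 | 7
  1 | 1 | 2 | 3 | 4 | 5 | 5 | 5 | 6 | 7 | 7 | 8
  1 | 2 | 3 | 4 | 5 | 6 | 6 | 6 | 7 | 8 | 8 | 9
  1 | 2 | 3 | 4 | 5 | 6 | 6 | 7 | 8 | 9 | 9 | 10
  1 | 2 | 3 | 4 | 5 | 6 | 6 | 7 | 8 | 9 | 10 | 11
  1 | 2 | 3 | 4 | 5 | 6 | 7 | 8 | 9 | 10 | 11 | 12

second differences of R give the permutation w = (6, 9, 12, 4, 1, 10, 3, 5, 2, 8, 11, 7).

ℓ(w)=33; the 9 essential cells (i,j,r):

[(3, 5, 0), (3, 8, 1), (3, 11, 2), (4, 3, 0), (6, 3, 1), (6, 5, 2), (6, 8, 3), (8, 2, 1), (11, 7, 6)]


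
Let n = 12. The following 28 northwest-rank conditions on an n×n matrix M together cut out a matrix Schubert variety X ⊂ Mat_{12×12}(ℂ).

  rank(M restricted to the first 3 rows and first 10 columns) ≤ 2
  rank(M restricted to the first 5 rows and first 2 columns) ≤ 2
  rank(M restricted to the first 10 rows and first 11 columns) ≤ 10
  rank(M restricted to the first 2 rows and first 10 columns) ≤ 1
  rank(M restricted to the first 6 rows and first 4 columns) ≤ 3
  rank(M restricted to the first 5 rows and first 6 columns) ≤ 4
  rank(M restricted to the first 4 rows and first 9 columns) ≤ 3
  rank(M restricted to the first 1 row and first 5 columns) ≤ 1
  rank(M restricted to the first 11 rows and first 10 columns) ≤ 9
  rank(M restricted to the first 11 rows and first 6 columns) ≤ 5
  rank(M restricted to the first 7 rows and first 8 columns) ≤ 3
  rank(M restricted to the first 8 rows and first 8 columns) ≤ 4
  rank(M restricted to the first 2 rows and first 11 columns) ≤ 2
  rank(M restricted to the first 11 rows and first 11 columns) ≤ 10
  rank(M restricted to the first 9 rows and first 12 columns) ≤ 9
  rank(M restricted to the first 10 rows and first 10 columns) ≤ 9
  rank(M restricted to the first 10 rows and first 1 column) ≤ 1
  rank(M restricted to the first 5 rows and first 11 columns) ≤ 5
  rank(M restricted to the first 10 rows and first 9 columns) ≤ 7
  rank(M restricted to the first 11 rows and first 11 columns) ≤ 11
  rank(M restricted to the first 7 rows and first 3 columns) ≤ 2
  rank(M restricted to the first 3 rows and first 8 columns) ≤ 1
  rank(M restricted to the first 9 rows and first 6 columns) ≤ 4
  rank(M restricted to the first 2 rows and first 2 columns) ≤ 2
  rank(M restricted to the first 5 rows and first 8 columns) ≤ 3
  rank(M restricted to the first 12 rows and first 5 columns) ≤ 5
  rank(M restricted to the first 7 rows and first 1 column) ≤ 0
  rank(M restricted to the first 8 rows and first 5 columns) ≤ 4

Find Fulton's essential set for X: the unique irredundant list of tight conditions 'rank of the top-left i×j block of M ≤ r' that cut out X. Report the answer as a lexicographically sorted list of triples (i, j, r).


Recovering R(i,j) via the rank-extension bound from the 28 conditions:

  R[1]: 0  1  1  1  1  1  1  1  1  1  1  1
  R[2]: 0  1  1  1  1  1  1  1  1  1  2  2
  R[3]: 0  1  1  1  1  1  1  1  2  2  3  3
  R[4]: 0  1  2  2  2  2  2  2  3  3  4  4
  R[5]: 0  1  2  3  3  3  3  3  4  4  5  5
  R[6]: 0  1  2  3  3  3  3  3  4  5  6  6
  R[7]: 0  1  2  3  3  3  3  3  4  5  6  7
  R[8]: 1  2  3  4  4  4  4  4  5  6  7  8
  R[9]: 1  2  3  4  4  4  5  5  6  7  8  9
  R[10]: 1  2  3  4  5  5  6  6  7  8  9  10
  R[11]: 1  2  3  4  5  5  6  7  8  9  10  11
  R[12]: 1  2  3  4  5  6  7  8  9  10  11  12

giving w = (2, 11, 9, 3, 4, 10, 12, 1, 7, 5, 8, 6) via Δ²R.

D(w) has 32 cells with 6 SE-corners; essential set:

[(2, 10, 1), (3, 8, 1), (7, 1, 0), (7, 8, 3), (9, 6, 4), (11, 6, 5)]


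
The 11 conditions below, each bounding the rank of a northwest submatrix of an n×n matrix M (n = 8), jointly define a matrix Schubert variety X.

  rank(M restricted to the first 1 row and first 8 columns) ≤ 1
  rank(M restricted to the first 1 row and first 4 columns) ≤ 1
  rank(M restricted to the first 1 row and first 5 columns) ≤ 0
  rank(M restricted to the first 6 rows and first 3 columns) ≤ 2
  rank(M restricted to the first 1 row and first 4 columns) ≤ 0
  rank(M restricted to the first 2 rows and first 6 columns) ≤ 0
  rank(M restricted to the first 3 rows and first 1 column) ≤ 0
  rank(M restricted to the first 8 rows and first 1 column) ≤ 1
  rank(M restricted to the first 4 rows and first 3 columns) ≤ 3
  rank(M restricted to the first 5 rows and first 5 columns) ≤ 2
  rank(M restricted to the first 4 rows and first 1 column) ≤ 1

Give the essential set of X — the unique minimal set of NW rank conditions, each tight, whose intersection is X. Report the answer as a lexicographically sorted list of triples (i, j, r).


Recovering R(i,j) via the rank-extension bound from the 11 conditions:

  i=1: 0, 0, 0, 0, 0, 0, 1, 1
  i=2: 0, 0, 0, 0, 0, 0, 1, 2
  i=3: 0, 1, 1, 1, 1, 1, 2, 3
  i=4: 1, 2, 2, 2, 2, 2, 3, 4
  i=5: 1, 2, 2, 2, 2, 3, 4, 5
  i=6: 1, 2, 2, 3, 3, 4, 5, 6
  i=7: 1, 2, 3, 4, 4, 5, 6, 7
  i=8: 1, 2, 3, 4, 5, 6, 7, 8

second differences of R give the permutation w = (7, 8, 2, 1, 6, 4, 3, 5).

4 SE-corners of the 17-cell Rothe diagram give Ess(w):

[(2, 6, 0), (3, 1, 0), (5, 5, 2), (6, 3, 2)]


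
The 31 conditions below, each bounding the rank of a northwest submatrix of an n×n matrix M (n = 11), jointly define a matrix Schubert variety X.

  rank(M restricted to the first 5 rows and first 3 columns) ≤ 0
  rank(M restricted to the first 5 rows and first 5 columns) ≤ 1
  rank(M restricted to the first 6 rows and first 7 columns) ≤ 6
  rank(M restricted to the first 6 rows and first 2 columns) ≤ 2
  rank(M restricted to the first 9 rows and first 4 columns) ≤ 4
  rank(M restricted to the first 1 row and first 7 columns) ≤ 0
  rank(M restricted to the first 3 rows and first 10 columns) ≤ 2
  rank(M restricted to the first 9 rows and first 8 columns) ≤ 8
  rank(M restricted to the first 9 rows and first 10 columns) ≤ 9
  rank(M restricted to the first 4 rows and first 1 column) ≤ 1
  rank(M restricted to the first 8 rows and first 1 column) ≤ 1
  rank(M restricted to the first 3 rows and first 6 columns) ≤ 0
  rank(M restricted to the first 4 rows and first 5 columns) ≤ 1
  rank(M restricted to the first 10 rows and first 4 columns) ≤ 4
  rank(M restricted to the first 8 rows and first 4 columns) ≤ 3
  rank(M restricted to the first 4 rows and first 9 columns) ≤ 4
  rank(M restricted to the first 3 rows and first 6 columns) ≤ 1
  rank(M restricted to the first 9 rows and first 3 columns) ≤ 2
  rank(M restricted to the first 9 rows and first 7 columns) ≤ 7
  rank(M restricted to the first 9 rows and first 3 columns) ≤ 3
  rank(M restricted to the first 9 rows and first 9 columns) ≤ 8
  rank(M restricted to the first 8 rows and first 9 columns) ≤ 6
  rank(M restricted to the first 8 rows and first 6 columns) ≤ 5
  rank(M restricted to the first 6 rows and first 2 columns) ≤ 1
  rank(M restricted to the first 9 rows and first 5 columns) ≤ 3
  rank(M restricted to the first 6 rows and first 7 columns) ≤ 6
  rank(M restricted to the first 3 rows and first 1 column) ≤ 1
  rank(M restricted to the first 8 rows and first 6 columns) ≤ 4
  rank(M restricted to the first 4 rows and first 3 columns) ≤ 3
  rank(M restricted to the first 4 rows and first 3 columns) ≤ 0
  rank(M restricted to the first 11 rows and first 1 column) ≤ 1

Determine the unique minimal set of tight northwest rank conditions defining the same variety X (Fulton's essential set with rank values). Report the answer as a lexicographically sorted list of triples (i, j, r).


Reconstructing r_w from the 31 given conditions:

  i=1: 0  0  0  0  0  0  0  1  1  1  1
  i=2: 0  0  0  0  0  0  1  2  2  2  2
  i=3: 0  0  0  0  0  0  1  2  2  2  3
  i=4: 0  0  0  1  1  1  2  3  3  3  4
  i=5: 0  0  0  1  1  2  3  4  4  4  5
  i=6: 1  1  1  2  2  3  4  5  5  5  6
  i=7: 1  2  2  3  3  4  5  6  6  6  7
  i=8: 1  2  2  3  3  4  5  6  6  7  8
  i=9: 1  2  2  3  3  4  5  6  7  8  9
  i=10: 1  2  3  4  4  5  6  7  8  9  10
  i=11: 1  2  3  4  5  6  7  8  9  10  11

second differences of R give the permutation w = (8, 7, 11, 4, 6, 1, 2, 10, 9, 3, 5).

Fulton essential set (8 of the 33 Rothe cells):

[(1, 7, 0), (3, 6, 0), (3, 10, 2), (5, 3, 0), (5, 5, 1), (8, 9, 6), (9, 3, 2), (9, 5, 3)]


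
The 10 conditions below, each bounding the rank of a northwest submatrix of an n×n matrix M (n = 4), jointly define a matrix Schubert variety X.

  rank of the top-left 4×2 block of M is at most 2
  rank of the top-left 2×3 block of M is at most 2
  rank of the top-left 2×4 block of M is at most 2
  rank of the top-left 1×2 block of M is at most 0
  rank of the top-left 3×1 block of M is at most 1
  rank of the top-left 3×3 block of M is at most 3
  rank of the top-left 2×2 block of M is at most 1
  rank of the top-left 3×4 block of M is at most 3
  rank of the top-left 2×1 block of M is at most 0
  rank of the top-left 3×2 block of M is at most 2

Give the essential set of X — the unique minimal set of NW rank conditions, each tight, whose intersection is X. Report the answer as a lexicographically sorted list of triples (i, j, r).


Propagating the 10 rank bounds to every northwest block:

  row 1: 0 | 0 | 1 | 1
  row 2: 0 | 1 | 2 | 2
  row 3: 1 | 2 | 3 | 3
  row 4: 1 | 2 | 3 | 4

second differences of R give the permutation w = (3, 2, 1, 4).

|D(w)|=3, |Ess(w)|=2:

[(1, 2, 0), (2, 1, 0)]


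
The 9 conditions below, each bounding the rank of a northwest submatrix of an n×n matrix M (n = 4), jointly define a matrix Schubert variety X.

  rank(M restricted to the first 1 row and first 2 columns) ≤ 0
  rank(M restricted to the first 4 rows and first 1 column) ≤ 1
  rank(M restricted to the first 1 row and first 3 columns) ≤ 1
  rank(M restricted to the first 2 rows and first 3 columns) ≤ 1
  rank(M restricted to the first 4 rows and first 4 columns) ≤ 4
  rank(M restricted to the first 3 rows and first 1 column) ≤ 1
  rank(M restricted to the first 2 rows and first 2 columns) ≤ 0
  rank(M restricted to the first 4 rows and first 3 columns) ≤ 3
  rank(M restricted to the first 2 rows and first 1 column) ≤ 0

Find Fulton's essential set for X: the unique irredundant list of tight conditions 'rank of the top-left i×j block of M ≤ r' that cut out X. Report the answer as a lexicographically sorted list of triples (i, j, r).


Computing R[i][j] = min implied NW-rank bound (n=4, 9 conditions):

  row 1: 0  0  1  1
  row 2: 0  0  1  2
  row 3: 1  1  2  3
  row 4: 1  2  3  4

so w = (3, 4, 1, 2).

|D(w)|=4, |Ess(w)|=1:

[(2, 2, 0)]


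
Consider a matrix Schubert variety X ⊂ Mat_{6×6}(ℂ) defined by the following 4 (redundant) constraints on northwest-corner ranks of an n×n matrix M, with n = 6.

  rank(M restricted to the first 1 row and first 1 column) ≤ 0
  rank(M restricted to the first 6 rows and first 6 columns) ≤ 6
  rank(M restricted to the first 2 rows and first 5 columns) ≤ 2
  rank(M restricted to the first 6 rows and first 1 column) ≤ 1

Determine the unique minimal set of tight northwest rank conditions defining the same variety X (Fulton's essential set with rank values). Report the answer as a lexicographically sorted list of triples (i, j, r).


Rank table r_w(6×6) implied by the 4 constraints:

  i=1: 0 | 1 | 1 | 1 | 1 | 1
  i=2: 1 | 2 | 2 | 2 | 2 | 2
  i=3: 1 | 2 | 3 | 3 | 3 | 3
  i=4: 1 | 2 | 3 | 4 | 4 | 4
  i=5: 1 | 2 | 3 | 4 | 5 | 5
  i=6: 1 | 2 | 3 | 4 | 5 | 6

reading off 1-entries of Δ²R: w = (2, 1, 3, 4, 5, 6).

D(w) has 1 cell with 1 SE-corner; essential set:

[(1, 1, 0)]


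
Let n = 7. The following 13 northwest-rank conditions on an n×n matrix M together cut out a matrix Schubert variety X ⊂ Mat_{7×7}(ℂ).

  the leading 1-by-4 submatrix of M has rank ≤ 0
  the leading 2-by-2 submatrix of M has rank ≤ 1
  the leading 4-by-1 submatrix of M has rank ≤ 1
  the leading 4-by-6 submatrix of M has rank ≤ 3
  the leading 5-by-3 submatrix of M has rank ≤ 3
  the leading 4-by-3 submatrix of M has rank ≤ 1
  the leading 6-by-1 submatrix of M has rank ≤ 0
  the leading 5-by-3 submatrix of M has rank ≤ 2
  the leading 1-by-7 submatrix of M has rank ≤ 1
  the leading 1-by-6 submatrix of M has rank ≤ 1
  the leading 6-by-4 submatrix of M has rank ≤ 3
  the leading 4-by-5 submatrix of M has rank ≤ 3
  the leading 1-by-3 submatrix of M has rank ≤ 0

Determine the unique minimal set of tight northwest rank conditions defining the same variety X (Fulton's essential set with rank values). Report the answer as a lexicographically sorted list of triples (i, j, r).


Propagating the 13 rank bounds to every northwest block:

  0, 0, 0, 0, 1, 1, 1
  0, 1, 1, 1, 2, 2, 2
  0, 1, 1, 2, 3, 3, 3
  0, 1, 1, 2, 3, 3, 4
  0, 1, 2, 3, 4, 4, 5
  0, 1, 2, 3, 4, 5, 6
  1, 2, 3, 4, 5, 6, 7

the unique w with this rank table is (5, 2, 4, 7, 3, 6, 1).

Fulton essential set (4 of the 12 Rothe cells):

[(1, 4, 0), (4, 3, 1), (4, 6, 3), (6, 1, 0)]


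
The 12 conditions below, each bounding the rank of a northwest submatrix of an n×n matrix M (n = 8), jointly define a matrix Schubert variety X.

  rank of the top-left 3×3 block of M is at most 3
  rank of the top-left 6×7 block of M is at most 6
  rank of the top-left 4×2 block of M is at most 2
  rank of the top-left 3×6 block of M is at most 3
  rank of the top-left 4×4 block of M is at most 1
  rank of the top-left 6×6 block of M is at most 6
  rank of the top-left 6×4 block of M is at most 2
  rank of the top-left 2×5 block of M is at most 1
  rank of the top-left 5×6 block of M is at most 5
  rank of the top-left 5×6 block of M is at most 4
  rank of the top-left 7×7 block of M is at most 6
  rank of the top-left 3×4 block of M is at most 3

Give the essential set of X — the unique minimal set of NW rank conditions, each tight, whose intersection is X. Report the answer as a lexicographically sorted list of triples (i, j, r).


Reconstructing r_w from the 12 given conditions:

  i=1: 1 | 1 | 1 | 1 | 1 | 1 | 1 | 1
  i=2: 1 | 1 | 1 | 1 | 1 | 2 | 2 | 2
  i=3: 1 | 1 | 1 | 1 | 2 | 3 | 3 | 3
  i=4: 1 | 1 | 1 | 1 | 2 | 3 | 4 | 4
  i=5: 1 | 2 | 2 | 2 | 3 | 4 | 5 | 5
  i=6: 1 | 2 | 2 | 2 | 3 | 4 | 5 | 6
  i=7: 1 | 2 | 3 | 3 | 4 | 5 | 6 | 7
  i=8: 1 | 2 | 3 | 4 | 5 | 6 | 7 | 8

hence w(1..8) = (1, 6, 5, 7, 2, 8, 3, 4).

|D(w)|=12, |Ess(w)|=3:

[(2, 5, 1), (4, 4, 1), (6, 4, 2)]


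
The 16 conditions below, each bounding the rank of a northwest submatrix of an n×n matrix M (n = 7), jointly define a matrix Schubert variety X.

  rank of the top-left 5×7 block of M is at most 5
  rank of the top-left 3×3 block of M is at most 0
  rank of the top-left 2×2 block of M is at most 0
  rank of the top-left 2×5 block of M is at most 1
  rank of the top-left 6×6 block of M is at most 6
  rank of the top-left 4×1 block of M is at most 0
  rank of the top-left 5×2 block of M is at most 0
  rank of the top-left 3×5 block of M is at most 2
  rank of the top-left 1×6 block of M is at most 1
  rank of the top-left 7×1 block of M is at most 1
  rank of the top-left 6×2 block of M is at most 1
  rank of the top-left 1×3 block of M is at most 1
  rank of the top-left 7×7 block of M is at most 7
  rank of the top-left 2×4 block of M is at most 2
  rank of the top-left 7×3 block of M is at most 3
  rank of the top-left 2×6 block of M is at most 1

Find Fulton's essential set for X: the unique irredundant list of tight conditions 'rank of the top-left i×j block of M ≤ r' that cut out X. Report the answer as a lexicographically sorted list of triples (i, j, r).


Rank table r_w(7×7) implied by the 16 constraints:

  0 | 0 | 0 | 1 | 1 | 1 | 1
  0 | 0 | 0 | 1 | 1 | 1 | 2
  0 | 0 | 0 | 1 | 2 | 2 | 3
  0 | 0 | 1 | 2 | 3 | 3 | 4
  0 | 0 | 1 | 2 | 3 | 4 | 5
  1 | 1 | 2 | 3 | 4 | 5 | 6
  1 | 2 | 3 | 4 | 5 | 6 | 7

hence w(1..7) = (4, 7, 5, 3, 6, 1, 2).

Rothe diagram D(w) (15 cells), 3 SE-corners (essential conditions):

[(2, 6, 1), (3, 3, 0), (5, 2, 0)]


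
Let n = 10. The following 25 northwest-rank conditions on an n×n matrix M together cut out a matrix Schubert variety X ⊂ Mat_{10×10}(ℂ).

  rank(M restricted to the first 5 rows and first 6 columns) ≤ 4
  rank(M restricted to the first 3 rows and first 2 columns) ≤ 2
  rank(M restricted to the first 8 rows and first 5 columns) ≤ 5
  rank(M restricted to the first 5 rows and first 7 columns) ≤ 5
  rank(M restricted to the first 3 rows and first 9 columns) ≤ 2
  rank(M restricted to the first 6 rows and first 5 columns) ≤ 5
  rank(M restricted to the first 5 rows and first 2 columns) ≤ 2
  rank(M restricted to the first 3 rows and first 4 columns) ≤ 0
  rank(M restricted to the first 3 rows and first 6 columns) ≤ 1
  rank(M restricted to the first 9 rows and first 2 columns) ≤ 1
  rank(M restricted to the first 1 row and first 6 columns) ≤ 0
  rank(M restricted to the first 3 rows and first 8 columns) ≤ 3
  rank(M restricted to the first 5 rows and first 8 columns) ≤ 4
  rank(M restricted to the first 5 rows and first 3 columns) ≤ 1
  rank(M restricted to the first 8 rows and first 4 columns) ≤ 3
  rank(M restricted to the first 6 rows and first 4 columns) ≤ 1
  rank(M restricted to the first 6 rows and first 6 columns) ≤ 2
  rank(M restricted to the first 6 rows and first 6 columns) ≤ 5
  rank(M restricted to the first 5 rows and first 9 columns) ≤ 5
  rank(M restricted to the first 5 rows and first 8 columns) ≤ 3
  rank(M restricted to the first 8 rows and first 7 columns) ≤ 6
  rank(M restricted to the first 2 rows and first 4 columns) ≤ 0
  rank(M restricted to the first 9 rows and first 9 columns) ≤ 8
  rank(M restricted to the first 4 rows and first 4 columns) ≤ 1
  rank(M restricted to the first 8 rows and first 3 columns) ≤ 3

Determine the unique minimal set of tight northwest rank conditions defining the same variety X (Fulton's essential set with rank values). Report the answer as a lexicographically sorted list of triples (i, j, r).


The tightest implied rank at each (i,j), from the 25 conditions:

  R[1]: 0 | 0 | 0 | 0 | 0 | 0 | 1 | 1 | 1 | 1
  R[2]: 0 | 0 | 0 | 0 | 1 | 1 | 2 | 2 | 2 | 2
  R[3]: 0 | 0 | 0 | 0 | 1 | 1 | 2 | 2 | 2 | 3
  R[4]: 1 | 1 | 1 | 1 | 2 | 2 | 3 | 3 | 3 | 4
  R[5]: 1 | 1 | 1 | 1 | 2 | 2 | 3 | 3 | 4 | 5
  R[6]: 1 | 1 | 1 | 1 | 2 | 2 | 3 | 4 | 5 | 6
  R[7]: 1 | 1 | 2 | 2 | 3 | 3 | 4 | 5 | 6 | 7
  R[8]: 1 | 1 | 2 | 3 | 4 | 4 | 5 | 6 | 7 | 8
  R[9]: 1 | 1 | 2 | 3 | 4 | 5 | 6 | 7 | 8 | 9
  R[10]: 1 | 2 | 3 | 4 | 5 | 6 | 7 | 8 | 9 | 10

so w = (7, 5, 10, 1, 9, 8, 3, 4, 6, 2).

|D(w)|=29, |Ess(w)|=8:

[(1, 6, 0), (3, 4, 0), (3, 6, 1), (3, 9, 2), (5, 8, 3), (6, 4, 1), (6, 6, 2), (9, 2, 1)]
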